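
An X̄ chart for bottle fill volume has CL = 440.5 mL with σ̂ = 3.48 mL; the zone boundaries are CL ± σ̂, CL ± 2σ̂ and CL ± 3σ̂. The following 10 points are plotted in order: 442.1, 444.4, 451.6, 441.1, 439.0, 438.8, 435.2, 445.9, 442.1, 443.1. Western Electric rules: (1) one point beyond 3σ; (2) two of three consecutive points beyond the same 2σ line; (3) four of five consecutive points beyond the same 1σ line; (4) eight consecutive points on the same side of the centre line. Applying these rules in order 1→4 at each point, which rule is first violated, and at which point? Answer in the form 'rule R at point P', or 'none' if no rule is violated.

rule 1 at point 3

Zone of each point (C = within 1σ̂, B = 1σ̂–2σ̂, A = 2σ̂–3σ̂, * = beyond 3σ̂; sign = side of CL): 1:+C, 2:+B, 3:+*, 4:+C, 5:-C, 6:-C, 7:-B, 8:+B, 9:+C, 10:+C
Rule 1 (one point beyond the 3σ limits) is satisfied at point 3.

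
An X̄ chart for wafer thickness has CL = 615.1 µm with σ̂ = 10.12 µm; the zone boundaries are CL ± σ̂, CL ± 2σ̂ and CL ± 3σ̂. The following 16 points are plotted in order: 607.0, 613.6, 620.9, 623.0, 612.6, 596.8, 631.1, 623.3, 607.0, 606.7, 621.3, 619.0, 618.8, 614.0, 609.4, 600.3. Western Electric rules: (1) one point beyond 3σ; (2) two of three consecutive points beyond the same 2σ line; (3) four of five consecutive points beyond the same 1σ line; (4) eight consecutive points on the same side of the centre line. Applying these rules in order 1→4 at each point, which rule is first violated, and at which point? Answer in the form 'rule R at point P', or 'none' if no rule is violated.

none

Zone of each point (C = within 1σ̂, B = 1σ̂–2σ̂, A = 2σ̂–3σ̂, * = beyond 3σ̂; sign = side of CL): 1:-C, 2:-C, 3:+C, 4:+C, 5:-C, 6:-B, 7:+B, 8:+C, 9:-C, 10:-C, 11:+C, 12:+C, 13:+C, 14:-C, 15:-C, 16:-B
No rule fires across all 16 points.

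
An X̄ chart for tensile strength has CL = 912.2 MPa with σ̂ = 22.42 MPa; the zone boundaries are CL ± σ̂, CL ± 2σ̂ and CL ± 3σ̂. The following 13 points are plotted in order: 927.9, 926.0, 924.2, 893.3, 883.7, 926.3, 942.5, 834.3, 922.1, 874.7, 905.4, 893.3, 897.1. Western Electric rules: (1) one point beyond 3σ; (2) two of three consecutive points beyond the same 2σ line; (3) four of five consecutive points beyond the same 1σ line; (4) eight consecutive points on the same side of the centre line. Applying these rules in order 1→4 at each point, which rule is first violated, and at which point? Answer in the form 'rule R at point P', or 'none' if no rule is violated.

Zone of each point (C = within 1σ̂, B = 1σ̂–2σ̂, A = 2σ̂–3σ̂, * = beyond 3σ̂; sign = side of CL): 1:+C, 2:+C, 3:+C, 4:-C, 5:-B, 6:+C, 7:+B, 8:-*, 9:+C, 10:-B, 11:-C, 12:-C, 13:-C
Rule 1 (one point beyond the 3σ limits) is satisfied at point 8.

rule 1 at point 8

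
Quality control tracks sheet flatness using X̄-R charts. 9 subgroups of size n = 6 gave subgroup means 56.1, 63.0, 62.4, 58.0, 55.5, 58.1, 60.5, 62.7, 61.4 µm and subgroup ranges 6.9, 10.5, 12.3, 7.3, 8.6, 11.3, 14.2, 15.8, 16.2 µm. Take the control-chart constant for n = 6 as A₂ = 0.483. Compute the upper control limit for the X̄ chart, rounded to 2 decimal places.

X̄̄ = (56.1 + 63.0 + 62.4 + 58.0 + 55.5 + 58.1 + 60.5 + 62.7 + 61.4) / 9 = 537.7000 / 9 = 59.7444
R̄ = (6.9 + 10.5 + 12.3 + 7.3 + 8.6 + 11.3 + 14.2 + 15.8 + 16.2) / 9 = 103.1000 / 9 = 11.4556
UCL = X̄̄ + A₂·R̄ = 59.7444 + 0.483 × 11.4556 = 65.2775

65.28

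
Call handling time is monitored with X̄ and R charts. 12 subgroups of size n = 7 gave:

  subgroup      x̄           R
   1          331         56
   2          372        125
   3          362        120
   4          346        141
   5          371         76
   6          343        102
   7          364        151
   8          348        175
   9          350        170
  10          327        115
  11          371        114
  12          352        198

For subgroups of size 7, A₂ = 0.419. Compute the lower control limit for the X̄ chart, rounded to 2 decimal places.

X̄̄ = (331 + 372 + 362 + 346 + 371 + 343 + 364 + 348 + 350 + 327 + 371 + 352) / 12 = 4237.0000 / 12 = 353.0833
R̄ = (56 + 125 + 120 + 141 + 76 + 102 + 151 + 175 + 170 + 115 + 114 + 198) / 12 = 1543.0000 / 12 = 128.5833
LCL = X̄̄ − A₂·R̄ = 353.0833 − 0.419 × 128.5833 = 299.2069

299.21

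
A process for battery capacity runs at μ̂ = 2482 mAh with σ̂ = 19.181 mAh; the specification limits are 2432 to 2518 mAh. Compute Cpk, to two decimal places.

0.63

Cpu = (USL − μ̂) / (3σ̂) = (2518 − 2482) / (3 × 19.181) = 0.6256; Cpl = (μ̂ − LSL) / (3σ̂) = (2482 − 2432) / (3 × 19.181) = 0.8689; Cpk = min(Cpu, Cpl) = 0.6256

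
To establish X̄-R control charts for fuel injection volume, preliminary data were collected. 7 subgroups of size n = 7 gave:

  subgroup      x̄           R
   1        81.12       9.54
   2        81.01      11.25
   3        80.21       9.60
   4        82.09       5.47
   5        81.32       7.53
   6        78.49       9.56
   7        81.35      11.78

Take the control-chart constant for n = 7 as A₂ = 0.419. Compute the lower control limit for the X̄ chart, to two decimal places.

X̄̄ = (81.12 + 81.01 + 80.21 + 82.09 + 81.32 + 78.49 + 81.35) / 7 = 565.5900 / 7 = 80.7986
R̄ = (9.54 + 11.25 + 9.60 + 5.47 + 7.53 + 9.56 + 11.78) / 7 = 64.7300 / 7 = 9.2471
LCL = X̄̄ − A₂·R̄ = 80.7986 − 0.419 × 9.2471 = 76.9240

76.92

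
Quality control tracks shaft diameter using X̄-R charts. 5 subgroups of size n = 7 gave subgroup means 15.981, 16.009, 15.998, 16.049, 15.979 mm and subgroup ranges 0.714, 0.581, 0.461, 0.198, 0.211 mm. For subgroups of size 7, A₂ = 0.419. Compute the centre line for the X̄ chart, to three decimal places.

16.003

X̄̄ = (15.981 + 16.009 + 15.998 + 16.049 + 15.979) / 5 = 80.0160 / 5 = 16.0032
CL = X̄̄ = 16.0032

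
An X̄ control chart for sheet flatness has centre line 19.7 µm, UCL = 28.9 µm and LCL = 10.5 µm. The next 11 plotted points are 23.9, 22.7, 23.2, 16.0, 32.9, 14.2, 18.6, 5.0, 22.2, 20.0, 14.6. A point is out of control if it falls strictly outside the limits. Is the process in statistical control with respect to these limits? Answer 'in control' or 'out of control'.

Compare each point to [10.5, 28.9]: sample 5 = 32.9 > UCL; sample 8 = 5.0 < LCL.

out of control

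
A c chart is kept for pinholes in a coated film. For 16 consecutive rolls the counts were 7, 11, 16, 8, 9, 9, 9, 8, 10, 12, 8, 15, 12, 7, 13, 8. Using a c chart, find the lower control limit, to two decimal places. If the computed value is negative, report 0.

0.58

c̄ = (7 + 11 + 16 + 8 + 9 + 9 + 9 + 8 + 10 + 12 + 8 + 15 + 12 + 7 + 13 + 8) / 16 = 162 / 16 = 10.1250
LCL = c̄ − 3√c̄ = 10.1250 − 3 × 3.1820 = 0.5791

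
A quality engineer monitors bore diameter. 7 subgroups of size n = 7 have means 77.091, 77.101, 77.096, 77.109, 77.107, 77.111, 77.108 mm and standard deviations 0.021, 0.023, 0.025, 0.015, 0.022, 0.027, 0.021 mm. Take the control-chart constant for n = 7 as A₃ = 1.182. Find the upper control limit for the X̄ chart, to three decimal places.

77.129

X̄̄ = (77.091 + 77.101 + 77.096 + 77.109 + 77.107 + 77.111 + 77.108) / 7 = 77.1033
s̄ = (0.021 + 0.023 + 0.025 + 0.015 + 0.022 + 0.027 + 0.021) / 7 = 0.0220
UCL = X̄̄ + A₃·s̄ = 77.1033 + 1.182 × 0.0220 = 77.1293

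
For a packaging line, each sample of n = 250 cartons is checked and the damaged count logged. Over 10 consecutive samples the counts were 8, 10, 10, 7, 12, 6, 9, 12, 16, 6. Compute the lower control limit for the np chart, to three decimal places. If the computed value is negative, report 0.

0.485

p̄ = Σdᵢ / (k·n) = 96 / (10 × 250) = 0.03840
LCL = np̄ − 3·√(np̄(1−p̄)) = 9.6000 − 3 × 3.0383 = 0.4851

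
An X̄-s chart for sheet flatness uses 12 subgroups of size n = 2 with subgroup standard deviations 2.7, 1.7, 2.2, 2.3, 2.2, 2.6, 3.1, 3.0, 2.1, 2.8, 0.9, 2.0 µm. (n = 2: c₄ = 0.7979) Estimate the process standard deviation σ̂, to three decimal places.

2.883

s̄ = (2.7 + 1.7 + 2.2 + 2.3 + 2.2 + 2.6 + 3.1 + 3.0 + 2.1 + 2.8 + 0.9 + 2.0) / 12 = 2.3000
σ̂ = s̄ / c₄ = 2.3000 / 0.7979 = 2.8826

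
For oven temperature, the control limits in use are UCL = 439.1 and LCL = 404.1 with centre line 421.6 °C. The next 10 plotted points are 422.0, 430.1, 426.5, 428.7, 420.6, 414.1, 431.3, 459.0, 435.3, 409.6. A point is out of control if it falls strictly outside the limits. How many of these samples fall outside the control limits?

Compare each point to [404.1, 439.1]: sample 8 = 459.0 > UCL.

1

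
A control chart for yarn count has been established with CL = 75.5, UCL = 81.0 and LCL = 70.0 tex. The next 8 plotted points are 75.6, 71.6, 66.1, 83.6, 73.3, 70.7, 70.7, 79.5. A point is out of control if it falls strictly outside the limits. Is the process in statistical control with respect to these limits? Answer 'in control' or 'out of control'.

out of control

Compare each point to [70.0, 81.0]: sample 3 = 66.1 < LCL; sample 4 = 83.6 > UCL.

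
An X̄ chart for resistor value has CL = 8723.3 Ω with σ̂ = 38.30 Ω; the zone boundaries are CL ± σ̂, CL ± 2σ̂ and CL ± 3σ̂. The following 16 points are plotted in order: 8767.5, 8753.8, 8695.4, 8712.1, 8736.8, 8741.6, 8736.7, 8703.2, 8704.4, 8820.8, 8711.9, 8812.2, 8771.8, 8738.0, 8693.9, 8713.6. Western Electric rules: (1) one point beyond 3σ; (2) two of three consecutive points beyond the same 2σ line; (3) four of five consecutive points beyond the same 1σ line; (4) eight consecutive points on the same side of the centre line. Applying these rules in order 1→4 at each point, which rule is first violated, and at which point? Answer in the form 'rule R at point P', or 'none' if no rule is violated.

rule 2 at point 12

Zone of each point (C = within 1σ̂, B = 1σ̂–2σ̂, A = 2σ̂–3σ̂, * = beyond 3σ̂; sign = side of CL): 1:+B, 2:+C, 3:-C, 4:-C, 5:+C, 6:+C, 7:+C, 8:-C, 9:-C, 10:+A, 11:-C, 12:+A, 13:+B, 14:+C, 15:-C, 16:-C
Rule 2 (two of three consecutive points beyond the same 2σ limit) is satisfied at point 12.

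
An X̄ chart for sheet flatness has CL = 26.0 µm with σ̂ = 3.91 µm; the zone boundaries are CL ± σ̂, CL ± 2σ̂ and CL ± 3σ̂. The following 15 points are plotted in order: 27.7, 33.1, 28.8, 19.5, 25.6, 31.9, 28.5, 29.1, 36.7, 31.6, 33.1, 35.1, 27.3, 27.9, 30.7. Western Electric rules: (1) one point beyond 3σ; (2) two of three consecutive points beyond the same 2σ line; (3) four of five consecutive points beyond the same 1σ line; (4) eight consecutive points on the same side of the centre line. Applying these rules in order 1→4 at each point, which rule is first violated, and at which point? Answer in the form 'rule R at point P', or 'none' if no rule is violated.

rule 3 at point 12

Zone of each point (C = within 1σ̂, B = 1σ̂–2σ̂, A = 2σ̂–3σ̂, * = beyond 3σ̂; sign = side of CL): 1:+C, 2:+B, 3:+C, 4:-B, 5:-C, 6:+B, 7:+C, 8:+C, 9:+A, 10:+B, 11:+B, 12:+A, 13:+C, 14:+C, 15:+B
Rule 3 (four of five consecutive points beyond the same 1σ limit) is satisfied at point 12.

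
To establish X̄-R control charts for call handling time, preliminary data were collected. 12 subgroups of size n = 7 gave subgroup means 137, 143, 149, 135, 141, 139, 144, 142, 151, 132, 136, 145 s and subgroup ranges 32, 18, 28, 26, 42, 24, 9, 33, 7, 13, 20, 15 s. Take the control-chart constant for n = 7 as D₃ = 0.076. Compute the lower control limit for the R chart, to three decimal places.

R̄ = (32 + 18 + 28 + 26 + 42 + 24 + 9 + 33 + 7 + 13 + 20 + 15) / 12 = 267.0000 / 12 = 22.2500
LCL_R = D₃·R̄ = 0.076 × 22.2500 = 1.6910

1.691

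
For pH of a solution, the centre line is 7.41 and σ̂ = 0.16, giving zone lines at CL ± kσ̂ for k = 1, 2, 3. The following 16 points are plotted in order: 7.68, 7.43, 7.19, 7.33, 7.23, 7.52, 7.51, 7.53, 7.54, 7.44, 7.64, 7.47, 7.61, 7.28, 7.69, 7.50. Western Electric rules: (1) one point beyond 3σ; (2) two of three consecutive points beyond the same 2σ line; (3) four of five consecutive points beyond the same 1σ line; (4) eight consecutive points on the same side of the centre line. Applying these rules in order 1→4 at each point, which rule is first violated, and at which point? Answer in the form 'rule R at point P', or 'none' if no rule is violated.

rule 4 at point 13

Zone of each point (C = within 1σ̂, B = 1σ̂–2σ̂, A = 2σ̂–3σ̂, * = beyond 3σ̂; sign = side of CL): 1:+B, 2:+C, 3:-B, 4:-C, 5:-B, 6:+C, 7:+C, 8:+C, 9:+C, 10:+C, 11:+B, 12:+C, 13:+B, 14:-C, 15:+B, 16:+C
Rule 4 (eight consecutive points on the same side of the centre line) is satisfied at point 13.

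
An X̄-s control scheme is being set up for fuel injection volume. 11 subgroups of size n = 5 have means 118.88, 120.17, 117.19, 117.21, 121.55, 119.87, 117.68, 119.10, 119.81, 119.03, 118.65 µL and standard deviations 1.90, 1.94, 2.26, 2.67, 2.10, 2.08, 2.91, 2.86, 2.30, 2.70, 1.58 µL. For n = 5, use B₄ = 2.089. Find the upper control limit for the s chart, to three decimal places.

s̄ = (1.90 + 1.94 + 2.26 + 2.67 + 2.10 + 2.08 + 2.91 + 2.86 + 2.30 + 2.70 + 1.58) / 11 = 2.3000
UCL_s = B₄·s̄ = 2.089 × 2.3000 = 4.8047

4.805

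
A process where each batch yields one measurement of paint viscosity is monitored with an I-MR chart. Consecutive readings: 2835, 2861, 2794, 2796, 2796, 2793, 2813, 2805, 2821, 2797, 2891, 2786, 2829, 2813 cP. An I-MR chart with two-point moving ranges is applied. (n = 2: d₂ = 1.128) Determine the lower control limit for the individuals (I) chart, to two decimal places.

X̄ = (2835 + 2861 + 2794 + 2796 + 2796 + 2793 + 2813 + 2805 + 2821 + 2797 + 2891 + 2786 + 2829 + 2813) / 14 = 2816.4286
Moving ranges: 26, 67, 2, 0, 3, 20, 8, 16, 24, 94, 105, 43, 16; M̄R̄ = 424.0000 / 13 = 32.6154
LCL = X̄ − 3·M̄R̄/d₂ = 2816.4286 − 3 × 32.6154 / 1.128 = 2729.6855

2729.69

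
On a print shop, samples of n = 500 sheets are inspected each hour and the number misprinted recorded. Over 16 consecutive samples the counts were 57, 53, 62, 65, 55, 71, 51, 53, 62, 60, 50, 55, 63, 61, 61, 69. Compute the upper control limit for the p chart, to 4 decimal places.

p̄ = Σdᵢ / (k·n) = 948 / (16 × 500) = 0.11850
UCL = p̄ + 3·√(p̄(1−p̄)/n) = 0.11850 + 3 × √(0.11850×0.88150/500) = 0.11850 + 3 × 0.01445 = 0.16186

0.1619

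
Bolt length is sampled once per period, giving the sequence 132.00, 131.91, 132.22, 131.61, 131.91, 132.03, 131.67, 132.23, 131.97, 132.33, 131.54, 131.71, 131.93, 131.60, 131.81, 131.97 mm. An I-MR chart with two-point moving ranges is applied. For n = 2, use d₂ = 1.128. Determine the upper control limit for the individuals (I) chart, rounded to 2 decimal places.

132.76

X̄ = (132.00 + 131.91 + 132.22 + 131.61 + 131.91 + 132.03 + 131.67 + 132.23 + 131.97 + 132.33 + 131.54 + 131.71 + 131.93 + 131.60 + 131.81 + 131.97) / 16 = 131.9025
Moving ranges: 0.09, 0.31, 0.61, 0.30, 0.12, 0.36, 0.56, 0.26, 0.36, 0.79, 0.17, 0.22, 0.33, 0.21, 0.16; M̄R̄ = 4.8500 / 15 = 0.3233
UCL = X̄ + 3·M̄R̄/d₂ = 131.9025 + 3 × 0.3233 / 1.128 = 132.7624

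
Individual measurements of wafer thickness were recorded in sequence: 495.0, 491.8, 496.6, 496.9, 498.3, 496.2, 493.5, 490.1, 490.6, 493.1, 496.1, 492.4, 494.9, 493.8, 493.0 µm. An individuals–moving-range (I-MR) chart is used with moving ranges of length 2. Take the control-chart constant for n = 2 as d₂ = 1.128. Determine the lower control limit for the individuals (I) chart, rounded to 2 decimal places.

488.07

X̄ = (495.0 + 491.8 + 496.6 + 496.9 + 498.3 + 496.2 + 493.5 + 490.1 + 490.6 + 493.1 + 496.1 + 492.4 + 494.9 + 493.8 + 493.0) / 15 = 494.1533
Moving ranges: 3.2, 4.8, 0.3, 1.4, 2.1, 2.7, 3.4, 0.5, 2.5, 3.0, 3.7, 2.5, 1.1, 0.8; M̄R̄ = 32.0000 / 14 = 2.2857
LCL = X̄ − 3·M̄R̄/d₂ = 494.1533 − 3 × 2.2857 / 1.128 = 488.0743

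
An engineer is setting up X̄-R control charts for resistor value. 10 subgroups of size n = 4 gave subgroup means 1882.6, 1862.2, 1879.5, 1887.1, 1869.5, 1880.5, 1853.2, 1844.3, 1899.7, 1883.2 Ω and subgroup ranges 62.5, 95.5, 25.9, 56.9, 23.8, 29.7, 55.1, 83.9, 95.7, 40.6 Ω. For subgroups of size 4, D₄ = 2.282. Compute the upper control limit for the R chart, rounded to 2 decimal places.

R̄ = (62.5 + 95.5 + 25.9 + 56.9 + 23.8 + 29.7 + 55.1 + 83.9 + 95.7 + 40.6) / 10 = 569.6000 / 10 = 56.9600
UCL_R = D₄·R̄ = 2.282 × 56.9600 = 129.9827

129.98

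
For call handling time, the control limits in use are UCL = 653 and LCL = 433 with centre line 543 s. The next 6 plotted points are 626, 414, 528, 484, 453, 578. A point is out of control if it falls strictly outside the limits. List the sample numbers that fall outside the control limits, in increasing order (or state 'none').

2

Compare each point to [433, 653]: sample 2 = 414 < LCL.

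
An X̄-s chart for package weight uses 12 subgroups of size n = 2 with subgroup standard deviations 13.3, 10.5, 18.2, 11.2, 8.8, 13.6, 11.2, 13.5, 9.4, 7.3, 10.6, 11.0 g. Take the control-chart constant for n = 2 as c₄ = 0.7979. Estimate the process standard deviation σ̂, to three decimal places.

14.475

s̄ = (13.3 + 10.5 + 18.2 + 11.2 + 8.8 + 13.6 + 11.2 + 13.5 + 9.4 + 7.3 + 10.6 + 11.0) / 12 = 11.5500
σ̂ = s̄ / c₄ = 11.5500 / 0.7979 = 14.4755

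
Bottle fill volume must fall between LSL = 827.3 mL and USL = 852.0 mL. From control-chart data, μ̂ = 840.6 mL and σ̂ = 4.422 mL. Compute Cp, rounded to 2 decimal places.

Cp = (USL − LSL) / (6σ̂) = (852.0 − 827.3) / (6 × 4.422) = 24.7000 / 26.5320 = 0.9310

0.93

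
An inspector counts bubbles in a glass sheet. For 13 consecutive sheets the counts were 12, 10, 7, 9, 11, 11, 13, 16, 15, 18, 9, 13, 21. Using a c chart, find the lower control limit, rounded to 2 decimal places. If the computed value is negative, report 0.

2.00

c̄ = (12 + 10 + 7 + 9 + 11 + 11 + 13 + 16 + 15 + 18 + 9 + 13 + 21) / 13 = 165 / 13 = 12.6923
LCL = c̄ − 3√c̄ = 12.6923 − 3 × 3.5626 = 2.0044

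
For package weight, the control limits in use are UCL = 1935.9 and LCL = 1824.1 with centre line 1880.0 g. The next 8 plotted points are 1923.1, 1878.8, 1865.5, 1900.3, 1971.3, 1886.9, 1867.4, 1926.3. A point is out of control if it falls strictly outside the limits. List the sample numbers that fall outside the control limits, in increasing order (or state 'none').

5

Compare each point to [1824.1, 1935.9]: sample 5 = 1971.3 > UCL.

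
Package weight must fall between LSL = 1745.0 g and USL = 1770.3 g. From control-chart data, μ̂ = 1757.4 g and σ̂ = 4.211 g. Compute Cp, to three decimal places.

1.001

Cp = (USL − LSL) / (6σ̂) = (1770.3 − 1745.0) / (6 × 4.211) = 25.3000 / 25.2660 = 1.0013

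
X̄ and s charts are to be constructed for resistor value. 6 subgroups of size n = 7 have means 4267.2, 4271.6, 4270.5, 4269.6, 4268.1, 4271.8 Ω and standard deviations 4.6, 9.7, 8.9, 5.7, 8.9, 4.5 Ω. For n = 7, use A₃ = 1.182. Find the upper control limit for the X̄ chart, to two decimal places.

X̄̄ = (4267.2 + 4271.6 + 4270.5 + 4269.6 + 4268.1 + 4271.8) / 6 = 4269.8000
s̄ = (4.6 + 9.7 + 8.9 + 5.7 + 8.9 + 4.5) / 6 = 7.0500
UCL = X̄̄ + A₃·s̄ = 4269.8000 + 1.182 × 7.0500 = 4278.1331

4278.13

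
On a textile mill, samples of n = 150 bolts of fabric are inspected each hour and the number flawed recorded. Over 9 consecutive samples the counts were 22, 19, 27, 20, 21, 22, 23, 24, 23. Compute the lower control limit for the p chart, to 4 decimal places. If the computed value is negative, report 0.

0.0617

p̄ = Σdᵢ / (k·n) = 201 / (9 × 150) = 0.14889
LCL = p̄ − 3·√(p̄(1−p̄)/n) = 0.14889 − 3 × 0.02907 = 0.06169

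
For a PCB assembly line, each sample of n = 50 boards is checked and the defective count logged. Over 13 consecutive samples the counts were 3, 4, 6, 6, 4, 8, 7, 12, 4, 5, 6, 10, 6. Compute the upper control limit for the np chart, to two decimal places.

p̄ = Σdᵢ / (k·n) = 81 / (13 × 50) = 0.12462
UCL = np̄ + 3·√(np̄(1−p̄)) = 6.2308 + 3 × √(6.2308×0.87538) = 6.2308 + 3 × 2.3354 = 13.2371

13.24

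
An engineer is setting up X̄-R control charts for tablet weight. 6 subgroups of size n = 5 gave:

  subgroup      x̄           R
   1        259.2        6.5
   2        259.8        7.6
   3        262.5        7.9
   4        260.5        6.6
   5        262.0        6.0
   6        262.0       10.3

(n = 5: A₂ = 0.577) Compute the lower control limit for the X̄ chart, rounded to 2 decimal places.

256.68

X̄̄ = (259.2 + 259.8 + 262.5 + 260.5 + 262.0 + 262.0) / 6 = 1566.0000 / 6 = 261.0000
R̄ = (6.5 + 7.6 + 7.9 + 6.6 + 6.0 + 10.3) / 6 = 44.9000 / 6 = 7.4833
LCL = X̄̄ − A₂·R̄ = 261.0000 − 0.577 × 7.4833 = 256.6821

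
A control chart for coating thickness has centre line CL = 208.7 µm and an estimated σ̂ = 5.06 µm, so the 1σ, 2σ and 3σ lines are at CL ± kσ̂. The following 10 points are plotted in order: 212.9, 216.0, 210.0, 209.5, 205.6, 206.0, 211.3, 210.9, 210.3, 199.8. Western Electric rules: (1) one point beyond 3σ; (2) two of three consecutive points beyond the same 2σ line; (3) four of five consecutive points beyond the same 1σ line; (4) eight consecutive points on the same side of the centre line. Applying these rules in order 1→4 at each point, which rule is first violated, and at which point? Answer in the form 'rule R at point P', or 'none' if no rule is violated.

Zone of each point (C = within 1σ̂, B = 1σ̂–2σ̂, A = 2σ̂–3σ̂, * = beyond 3σ̂; sign = side of CL): 1:+C, 2:+B, 3:+C, 4:+C, 5:-C, 6:-C, 7:+C, 8:+C, 9:+C, 10:-B
No rule fires across all 10 points.

none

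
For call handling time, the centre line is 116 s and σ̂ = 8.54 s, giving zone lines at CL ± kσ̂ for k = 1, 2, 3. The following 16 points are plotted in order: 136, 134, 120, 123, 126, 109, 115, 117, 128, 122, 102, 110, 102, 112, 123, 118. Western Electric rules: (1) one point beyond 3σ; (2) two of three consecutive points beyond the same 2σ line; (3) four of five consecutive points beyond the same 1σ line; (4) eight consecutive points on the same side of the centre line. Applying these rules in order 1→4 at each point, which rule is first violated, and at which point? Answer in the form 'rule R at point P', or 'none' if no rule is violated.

rule 2 at point 2

Zone of each point (C = within 1σ̂, B = 1σ̂–2σ̂, A = 2σ̂–3σ̂, * = beyond 3σ̂; sign = side of CL): 1:+A, 2:+A, 3:+C, 4:+C, 5:+B, 6:-C, 7:-C, 8:+C, 9:+B, 10:+C, 11:-B, 12:-C, 13:-B, 14:-C, 15:+C, 16:+C
Rule 2 (two of three consecutive points beyond the same 2σ limit) is satisfied at point 2.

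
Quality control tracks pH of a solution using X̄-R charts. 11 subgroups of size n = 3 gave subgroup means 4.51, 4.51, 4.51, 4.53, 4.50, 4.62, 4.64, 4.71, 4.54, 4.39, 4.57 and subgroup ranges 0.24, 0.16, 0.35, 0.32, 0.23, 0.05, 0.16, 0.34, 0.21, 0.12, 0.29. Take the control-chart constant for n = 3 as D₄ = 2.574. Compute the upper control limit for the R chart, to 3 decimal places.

R̄ = (0.24 + 0.16 + 0.35 + 0.32 + 0.23 + 0.05 + 0.16 + 0.34 + 0.21 + 0.12 + 0.29) / 11 = 2.4700 / 11 = 0.2245
UCL_R = D₄·R̄ = 2.574 × 0.2245 = 0.5780

0.578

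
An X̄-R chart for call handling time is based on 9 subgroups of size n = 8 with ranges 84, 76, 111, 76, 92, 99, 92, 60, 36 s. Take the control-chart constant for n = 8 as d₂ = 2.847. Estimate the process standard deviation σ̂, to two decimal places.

28.33

R̄ = (84 + 76 + 111 + 76 + 92 + 99 + 92 + 60 + 36) / 9 = 80.6667
σ̂ = R̄ / d₂ = 80.6667 / 2.847 = 28.3339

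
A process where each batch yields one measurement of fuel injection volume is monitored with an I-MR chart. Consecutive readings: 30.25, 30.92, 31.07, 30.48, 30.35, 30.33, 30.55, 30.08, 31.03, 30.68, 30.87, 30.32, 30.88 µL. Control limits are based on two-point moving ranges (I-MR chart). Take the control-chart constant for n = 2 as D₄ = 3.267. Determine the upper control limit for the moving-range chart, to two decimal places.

1.32

Moving ranges: 0.67, 0.15, 0.59, 0.13, 0.02, 0.22, 0.47, 0.95, 0.35, 0.19, 0.55, 0.56; M̄R̄ = 4.8500 / 12 = 0.4042
UCL_MR = D₄·M̄R̄ = 3.267 × 0.4042 = 1.3204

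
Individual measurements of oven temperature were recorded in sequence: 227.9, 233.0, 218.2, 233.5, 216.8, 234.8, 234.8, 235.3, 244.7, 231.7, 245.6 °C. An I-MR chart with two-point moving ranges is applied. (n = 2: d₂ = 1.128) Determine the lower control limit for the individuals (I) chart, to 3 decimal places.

204.013

X̄ = (227.9 + 233.0 + 218.2 + 233.5 + 216.8 + 234.8 + 234.8 + 235.3 + 244.7 + 231.7 + 245.6) / 11 = 232.3909
Moving ranges: 5.1, 14.8, 15.3, 16.7, 18.0, 0.0, 0.5, 9.4, 13.0, 13.9; M̄R̄ = 106.7000 / 10 = 10.6700
LCL = X̄ − 3·M̄R̄/d₂ = 232.3909 − 3 × 10.6700 / 1.128 = 204.0132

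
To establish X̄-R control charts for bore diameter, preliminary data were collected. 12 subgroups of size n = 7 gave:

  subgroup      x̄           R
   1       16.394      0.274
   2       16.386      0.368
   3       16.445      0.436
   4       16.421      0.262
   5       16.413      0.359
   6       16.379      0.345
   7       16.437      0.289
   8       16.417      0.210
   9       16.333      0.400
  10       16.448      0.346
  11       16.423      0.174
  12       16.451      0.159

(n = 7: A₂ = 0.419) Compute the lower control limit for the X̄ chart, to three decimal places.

16.286

X̄̄ = (16.394 + 16.386 + 16.445 + 16.421 + 16.413 + 16.379 + 16.437 + 16.417 + 16.333 + 16.448 + 16.423 + 16.451) / 12 = 196.9470 / 12 = 16.4123
R̄ = (0.274 + 0.368 + 0.436 + 0.262 + 0.359 + 0.345 + 0.289 + 0.210 + 0.400 + 0.346 + 0.174 + 0.159) / 12 = 3.6220 / 12 = 0.3018
LCL = X̄̄ − A₂·R̄ = 16.4123 − 0.419 × 0.3018 = 16.2858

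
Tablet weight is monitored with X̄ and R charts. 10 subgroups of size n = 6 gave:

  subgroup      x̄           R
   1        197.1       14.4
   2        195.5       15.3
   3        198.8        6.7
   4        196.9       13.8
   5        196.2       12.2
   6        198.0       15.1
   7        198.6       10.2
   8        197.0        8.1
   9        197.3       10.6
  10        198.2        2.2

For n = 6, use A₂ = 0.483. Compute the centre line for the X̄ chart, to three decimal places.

197.360

X̄̄ = (197.1 + 195.5 + 198.8 + 196.9 + 196.2 + 198.0 + 198.6 + 197.0 + 197.3 + 198.2) / 10 = 1973.6000 / 10 = 197.3600
CL = X̄̄ = 197.3600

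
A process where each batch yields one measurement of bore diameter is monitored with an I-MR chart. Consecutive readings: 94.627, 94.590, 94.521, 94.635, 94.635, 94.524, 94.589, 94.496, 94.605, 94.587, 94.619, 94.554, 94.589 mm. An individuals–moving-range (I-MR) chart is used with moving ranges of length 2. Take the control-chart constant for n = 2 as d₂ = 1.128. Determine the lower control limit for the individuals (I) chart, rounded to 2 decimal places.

94.42

X̄ = (94.627 + 94.590 + 94.521 + 94.635 + 94.635 + 94.524 + 94.589 + 94.496 + 94.605 + 94.587 + 94.619 + 94.554 + 94.589) / 13 = 94.5824
Moving ranges: 0.037, 0.069, 0.114, 0.000, 0.111, 0.065, 0.093, 0.109, 0.018, 0.032, 0.065, 0.035; M̄R̄ = 0.7480 / 12 = 0.0623
LCL = X̄ − 3·M̄R̄/d₂ = 94.5824 − 3 × 0.0623 / 1.128 = 94.4166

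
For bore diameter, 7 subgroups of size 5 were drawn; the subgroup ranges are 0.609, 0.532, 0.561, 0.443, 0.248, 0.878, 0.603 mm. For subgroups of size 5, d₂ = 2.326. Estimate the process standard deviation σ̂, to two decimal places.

R̄ = (0.609 + 0.532 + 0.561 + 0.443 + 0.248 + 0.878 + 0.603) / 7 = 0.5534
σ̂ = R̄ / d₂ = 0.5534 / 2.326 = 0.2379

0.24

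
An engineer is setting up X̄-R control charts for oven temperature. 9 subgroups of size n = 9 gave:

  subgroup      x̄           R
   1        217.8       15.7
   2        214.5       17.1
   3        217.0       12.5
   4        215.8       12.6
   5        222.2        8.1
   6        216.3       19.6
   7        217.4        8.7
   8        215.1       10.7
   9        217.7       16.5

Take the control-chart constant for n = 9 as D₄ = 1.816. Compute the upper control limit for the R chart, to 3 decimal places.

R̄ = (15.7 + 17.1 + 12.5 + 12.6 + 8.1 + 19.6 + 8.7 + 10.7 + 16.5) / 9 = 121.5000 / 9 = 13.5000
UCL_R = D₄·R̄ = 1.816 × 13.5000 = 24.5160

24.516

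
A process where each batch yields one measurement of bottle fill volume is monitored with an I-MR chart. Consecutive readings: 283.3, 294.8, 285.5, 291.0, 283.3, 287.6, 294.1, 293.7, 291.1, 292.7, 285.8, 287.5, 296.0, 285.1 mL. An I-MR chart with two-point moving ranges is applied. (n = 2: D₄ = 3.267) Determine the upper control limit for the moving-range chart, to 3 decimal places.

19.451

Moving ranges: 11.5, 9.3, 5.5, 7.7, 4.3, 6.5, 0.4, 2.6, 1.6, 6.9, 1.7, 8.5, 10.9; M̄R̄ = 77.4000 / 13 = 5.9538
UCL_MR = D₄·M̄R̄ = 3.267 × 5.9538 = 19.4512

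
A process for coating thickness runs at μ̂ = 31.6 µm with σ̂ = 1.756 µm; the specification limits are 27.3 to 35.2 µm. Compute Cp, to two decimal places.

Cp = (USL − LSL) / (6σ̂) = (35.2 − 27.3) / (6 × 1.756) = 7.9000 / 10.5360 = 0.7498

0.75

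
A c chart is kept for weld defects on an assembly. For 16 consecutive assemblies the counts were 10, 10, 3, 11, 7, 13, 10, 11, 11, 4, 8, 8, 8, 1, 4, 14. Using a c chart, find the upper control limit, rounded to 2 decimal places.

16.96

c̄ = (10 + 10 + 3 + 11 + 7 + 13 + 10 + 11 + 11 + 4 + 8 + 8 + 8 + 1 + 4 + 14) / 16 = 133 / 16 = 8.3125
UCL = c̄ + 3√c̄ = 8.3125 + 3 × √8.3125 = 8.3125 + 3 × 2.8831 = 16.9619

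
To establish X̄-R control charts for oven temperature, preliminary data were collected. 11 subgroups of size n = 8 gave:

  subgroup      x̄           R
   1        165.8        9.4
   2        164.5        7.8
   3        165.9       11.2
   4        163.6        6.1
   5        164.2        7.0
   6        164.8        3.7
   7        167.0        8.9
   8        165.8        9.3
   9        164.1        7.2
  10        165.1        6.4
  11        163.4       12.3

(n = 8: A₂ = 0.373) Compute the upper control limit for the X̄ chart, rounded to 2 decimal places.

X̄̄ = (165.8 + 164.5 + 165.9 + 163.6 + 164.2 + 164.8 + 167.0 + 165.8 + 164.1 + 165.1 + 163.4) / 11 = 1814.2000 / 11 = 164.9273
R̄ = (9.4 + 7.8 + 11.2 + 6.1 + 7.0 + 3.7 + 8.9 + 9.3 + 7.2 + 6.4 + 12.3) / 11 = 89.3000 / 11 = 8.1182
UCL = X̄̄ + A₂·R̄ = 164.9273 + 0.373 × 8.1182 = 167.9554

167.96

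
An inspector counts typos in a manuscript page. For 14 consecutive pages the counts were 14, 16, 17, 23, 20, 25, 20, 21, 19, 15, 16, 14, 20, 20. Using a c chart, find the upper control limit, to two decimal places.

c̄ = (14 + 16 + 17 + 23 + 20 + 25 + 20 + 21 + 19 + 15 + 16 + 14 + 20 + 20) / 14 = 260 / 14 = 18.5714
UCL = c̄ + 3√c̄ = 18.5714 + 3 × √18.5714 = 18.5714 + 3 × 4.3095 = 31.4998

31.50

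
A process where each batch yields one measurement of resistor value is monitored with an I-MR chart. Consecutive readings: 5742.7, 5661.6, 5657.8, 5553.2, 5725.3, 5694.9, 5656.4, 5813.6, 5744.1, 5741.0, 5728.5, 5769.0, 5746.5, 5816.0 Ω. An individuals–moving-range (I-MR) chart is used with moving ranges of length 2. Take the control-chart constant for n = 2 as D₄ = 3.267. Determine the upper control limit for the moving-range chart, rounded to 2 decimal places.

202.38

Moving ranges: 81.1, 3.8, 104.6, 172.1, 30.4, 38.5, 157.2, 69.5, 3.1, 12.5, 40.5, 22.5, 69.5; M̄R̄ = 805.3000 / 13 = 61.9462
UCL_MR = D₄·M̄R̄ = 3.267 × 61.9462 = 202.3781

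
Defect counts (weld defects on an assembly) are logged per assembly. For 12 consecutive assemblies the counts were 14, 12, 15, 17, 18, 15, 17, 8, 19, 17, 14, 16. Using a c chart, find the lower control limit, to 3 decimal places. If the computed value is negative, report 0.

3.483

c̄ = (14 + 12 + 15 + 17 + 18 + 15 + 17 + 8 + 19 + 17 + 14 + 16) / 12 = 182 / 12 = 15.1667
LCL = c̄ − 3√c̄ = 15.1667 − 3 × 3.8944 = 3.4833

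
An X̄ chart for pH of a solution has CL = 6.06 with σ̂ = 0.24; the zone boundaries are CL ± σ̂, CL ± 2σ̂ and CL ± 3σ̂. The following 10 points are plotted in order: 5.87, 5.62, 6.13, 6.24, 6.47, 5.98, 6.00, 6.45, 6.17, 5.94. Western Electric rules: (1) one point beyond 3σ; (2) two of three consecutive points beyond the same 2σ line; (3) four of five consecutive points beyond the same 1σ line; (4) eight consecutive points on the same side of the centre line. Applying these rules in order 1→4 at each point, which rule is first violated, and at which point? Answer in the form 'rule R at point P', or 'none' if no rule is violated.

none

Zone of each point (C = within 1σ̂, B = 1σ̂–2σ̂, A = 2σ̂–3σ̂, * = beyond 3σ̂; sign = side of CL): 1:-C, 2:-B, 3:+C, 4:+C, 5:+B, 6:-C, 7:-C, 8:+B, 9:+C, 10:-C
No rule fires across all 10 points.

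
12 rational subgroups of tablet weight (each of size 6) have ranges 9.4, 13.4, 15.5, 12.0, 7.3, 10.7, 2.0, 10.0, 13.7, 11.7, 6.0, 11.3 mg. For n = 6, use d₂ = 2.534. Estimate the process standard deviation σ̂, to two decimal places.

4.04

R̄ = (9.4 + 13.4 + 15.5 + 12.0 + 7.3 + 10.7 + 2.0 + 10.0 + 13.7 + 11.7 + 6.0 + 11.3) / 12 = 10.2500
σ̂ = R̄ / d₂ = 10.2500 / 2.534 = 4.0450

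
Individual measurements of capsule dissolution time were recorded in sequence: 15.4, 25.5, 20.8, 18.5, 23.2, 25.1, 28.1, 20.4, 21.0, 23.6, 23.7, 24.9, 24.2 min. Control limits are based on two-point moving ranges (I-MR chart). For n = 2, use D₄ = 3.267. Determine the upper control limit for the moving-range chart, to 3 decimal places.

Moving ranges: 10.1, 4.7, 2.3, 4.7, 1.9, 3.0, 7.7, 0.6, 2.6, 0.1, 1.2, 0.7; M̄R̄ = 39.6000 / 12 = 3.3000
UCL_MR = D₄·M̄R̄ = 3.267 × 3.3000 = 10.7811

10.781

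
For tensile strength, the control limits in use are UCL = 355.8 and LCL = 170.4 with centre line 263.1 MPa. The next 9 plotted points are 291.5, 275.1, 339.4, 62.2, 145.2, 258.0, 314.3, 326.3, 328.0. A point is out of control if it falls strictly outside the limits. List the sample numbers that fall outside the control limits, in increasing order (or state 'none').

4, 5

Compare each point to [170.4, 355.8]: sample 4 = 62.2 < LCL; sample 5 = 145.2 < LCL.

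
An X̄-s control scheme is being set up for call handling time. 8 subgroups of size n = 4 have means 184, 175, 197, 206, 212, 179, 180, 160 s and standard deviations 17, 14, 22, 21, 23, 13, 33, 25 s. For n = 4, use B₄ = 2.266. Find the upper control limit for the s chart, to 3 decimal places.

47.586

s̄ = (17 + 14 + 22 + 21 + 23 + 13 + 33 + 25) / 8 = 21.0000
UCL_s = B₄·s̄ = 2.266 × 21.0000 = 47.5860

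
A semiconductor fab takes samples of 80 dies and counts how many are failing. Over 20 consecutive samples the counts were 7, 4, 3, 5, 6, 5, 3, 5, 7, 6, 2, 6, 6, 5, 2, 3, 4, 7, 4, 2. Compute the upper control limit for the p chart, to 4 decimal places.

0.1356

p̄ = Σdᵢ / (k·n) = 92 / (20 × 80) = 0.05750
UCL = p̄ + 3·√(p̄(1−p̄)/n) = 0.05750 + 3 × √(0.05750×0.94250/80) = 0.05750 + 3 × 0.02603 = 0.13558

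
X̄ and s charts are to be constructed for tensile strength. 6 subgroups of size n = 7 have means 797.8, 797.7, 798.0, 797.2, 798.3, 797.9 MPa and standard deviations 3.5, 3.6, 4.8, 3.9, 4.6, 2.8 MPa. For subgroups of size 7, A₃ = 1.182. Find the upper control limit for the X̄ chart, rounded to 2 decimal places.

X̄̄ = (797.8 + 797.7 + 798.0 + 797.2 + 798.3 + 797.9) / 6 = 797.8167
s̄ = (3.5 + 3.6 + 4.8 + 3.9 + 4.6 + 2.8) / 6 = 3.8667
UCL = X̄̄ + A₃·s̄ = 797.8167 + 1.182 × 3.8667 = 802.3871

802.39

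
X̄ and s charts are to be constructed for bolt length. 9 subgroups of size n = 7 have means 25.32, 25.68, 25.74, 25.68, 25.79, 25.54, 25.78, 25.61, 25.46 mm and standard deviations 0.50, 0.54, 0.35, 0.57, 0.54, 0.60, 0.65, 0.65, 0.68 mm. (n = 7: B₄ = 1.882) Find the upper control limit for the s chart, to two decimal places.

1.06

s̄ = (0.50 + 0.54 + 0.35 + 0.57 + 0.54 + 0.60 + 0.65 + 0.65 + 0.68) / 9 = 0.5644
UCL_s = B₄·s̄ = 1.882 × 0.5644 = 1.0623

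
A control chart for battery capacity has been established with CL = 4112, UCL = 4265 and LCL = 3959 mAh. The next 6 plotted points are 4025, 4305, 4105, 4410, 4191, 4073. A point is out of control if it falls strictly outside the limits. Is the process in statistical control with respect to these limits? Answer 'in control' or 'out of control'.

out of control

Compare each point to [3959, 4265]: sample 2 = 4305 > UCL; sample 4 = 4410 > UCL.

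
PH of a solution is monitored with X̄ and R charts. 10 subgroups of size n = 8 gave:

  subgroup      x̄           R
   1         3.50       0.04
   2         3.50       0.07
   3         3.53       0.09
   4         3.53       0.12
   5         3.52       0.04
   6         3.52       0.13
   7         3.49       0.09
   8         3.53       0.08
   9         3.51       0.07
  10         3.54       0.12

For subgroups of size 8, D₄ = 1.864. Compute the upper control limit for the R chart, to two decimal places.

R̄ = (0.04 + 0.07 + 0.09 + 0.12 + 0.04 + 0.13 + 0.09 + 0.08 + 0.07 + 0.12) / 10 = 0.8500 / 10 = 0.0850
UCL_R = D₄·R̄ = 1.864 × 0.0850 = 0.1584

0.16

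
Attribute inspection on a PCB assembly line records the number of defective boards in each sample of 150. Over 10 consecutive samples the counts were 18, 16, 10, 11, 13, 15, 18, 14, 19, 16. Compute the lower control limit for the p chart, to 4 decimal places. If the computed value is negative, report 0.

0.0265

p̄ = Σdᵢ / (k·n) = 150 / (10 × 150) = 0.10000
LCL = p̄ − 3·√(p̄(1−p̄)/n) = 0.10000 − 3 × 0.02449 = 0.02652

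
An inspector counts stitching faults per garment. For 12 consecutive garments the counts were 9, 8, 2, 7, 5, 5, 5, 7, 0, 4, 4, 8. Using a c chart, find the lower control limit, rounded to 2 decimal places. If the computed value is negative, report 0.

0.00

c̄ = (9 + 8 + 2 + 7 + 5 + 5 + 5 + 7 + 0 + 4 + 4 + 8) / 12 = 64 / 12 = 5.3333
LCL = c̄ − 3√c̄ = 5.3333 − 3 × 2.3094 = -1.5949 → 0 (cannot be negative)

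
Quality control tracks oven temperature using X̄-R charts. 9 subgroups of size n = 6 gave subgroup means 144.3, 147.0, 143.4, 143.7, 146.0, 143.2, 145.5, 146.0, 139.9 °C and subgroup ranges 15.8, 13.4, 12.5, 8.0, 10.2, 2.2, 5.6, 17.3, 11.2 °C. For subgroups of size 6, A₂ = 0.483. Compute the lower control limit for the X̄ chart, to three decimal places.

X̄̄ = (144.3 + 147.0 + 143.4 + 143.7 + 146.0 + 143.2 + 145.5 + 146.0 + 139.9) / 9 = 1299.0000 / 9 = 144.3333
R̄ = (15.8 + 13.4 + 12.5 + 8.0 + 10.2 + 2.2 + 5.6 + 17.3 + 11.2) / 9 = 96.2000 / 9 = 10.6889
LCL = X̄̄ − A₂·R̄ = 144.3333 − 0.483 × 10.6889 = 139.1706

139.171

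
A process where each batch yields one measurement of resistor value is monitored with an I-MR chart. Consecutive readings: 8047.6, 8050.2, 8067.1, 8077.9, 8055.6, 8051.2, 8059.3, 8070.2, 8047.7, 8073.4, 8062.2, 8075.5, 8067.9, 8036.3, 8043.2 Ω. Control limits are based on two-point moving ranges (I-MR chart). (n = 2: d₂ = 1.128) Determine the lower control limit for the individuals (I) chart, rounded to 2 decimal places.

X̄ = (8047.6 + 8050.2 + 8067.1 + 8077.9 + 8055.6 + 8051.2 + 8059.3 + 8070.2 + 8047.7 + 8073.4 + 8062.2 + 8075.5 + 8067.9 + 8036.3 + 8043.2) / 15 = 8059.0200
Moving ranges: 2.6, 16.9, 10.8, 22.3, 4.4, 8.1, 10.9, 22.5, 25.7, 11.2, 13.3, 7.6, 31.6, 6.9; M̄R̄ = 194.8000 / 14 = 13.9143
LCL = X̄ − 3·M̄R̄/d₂ = 8059.0200 − 3 × 13.9143 / 1.128 = 8022.0139

8022.01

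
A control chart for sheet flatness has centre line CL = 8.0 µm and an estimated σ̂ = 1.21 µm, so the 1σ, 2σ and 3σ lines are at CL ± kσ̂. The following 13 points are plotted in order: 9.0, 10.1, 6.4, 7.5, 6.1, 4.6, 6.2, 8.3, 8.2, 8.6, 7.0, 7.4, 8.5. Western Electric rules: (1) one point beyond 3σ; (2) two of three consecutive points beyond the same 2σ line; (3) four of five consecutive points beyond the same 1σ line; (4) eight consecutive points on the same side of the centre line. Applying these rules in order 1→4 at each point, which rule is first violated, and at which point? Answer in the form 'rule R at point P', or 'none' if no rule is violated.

rule 3 at point 7

Zone of each point (C = within 1σ̂, B = 1σ̂–2σ̂, A = 2σ̂–3σ̂, * = beyond 3σ̂; sign = side of CL): 1:+C, 2:+B, 3:-B, 4:-C, 5:-B, 6:-A, 7:-B, 8:+C, 9:+C, 10:+C, 11:-C, 12:-C, 13:+C
Rule 3 (four of five consecutive points beyond the same 1σ limit) is satisfied at point 7.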